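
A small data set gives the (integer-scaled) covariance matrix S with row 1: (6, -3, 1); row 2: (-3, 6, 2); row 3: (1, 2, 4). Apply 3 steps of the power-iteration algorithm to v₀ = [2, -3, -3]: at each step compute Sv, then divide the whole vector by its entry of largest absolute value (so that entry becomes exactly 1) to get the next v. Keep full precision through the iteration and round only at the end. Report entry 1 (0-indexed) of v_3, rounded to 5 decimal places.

1.00000

Sv0 = (18.000000, -30.000000, -16.000000); divide by -30.000000 → v1 = (-0.600000, 1.000000, 0.533333)
Sv1 = (-6.066667, 8.866667, 3.533333); divide by 8.866667 → v2 = (-0.684211, 1.000000, 0.398496)
Sv2 = (-6.706767, 8.849624, 2.909774); divide by 8.849624 → v3 = (-0.757859, 1.000000, 0.328802)
Requested entry of v3: -2354/-2354 = 1.00000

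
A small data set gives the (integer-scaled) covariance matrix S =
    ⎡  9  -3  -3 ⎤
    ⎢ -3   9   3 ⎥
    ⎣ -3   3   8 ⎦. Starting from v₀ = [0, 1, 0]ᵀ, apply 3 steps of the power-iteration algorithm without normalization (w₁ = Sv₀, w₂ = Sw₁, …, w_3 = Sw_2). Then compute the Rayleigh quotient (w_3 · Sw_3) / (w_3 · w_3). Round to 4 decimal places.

w1 = Sv₀ = (9·0 + (-3)·1 + (-3)·0; (-3)·0 + 9·1 + 3·0; (-3)·0 + 3·1 + 8·0) = (-3, 9, 3)
w2 = Sw1 = (9·(-3) + (-3)·9 + (-3)·3; (-3)·(-3) + 9·9 + 3·3; (-3)·(-3) + 3·9 + 8·3) = (-63, 99, 60)
w3 = Sw2 = (-1044, 1260, 966)
Sw3 = (-16074, 17370, 14640)
w3·Sw3 = (-1044)·(-16074) + 1260·17370 + 966·14640 = 52809696; w3·w3 = (-1044)·(-1044) + 1260·1260 + 966·966 = 3610692
λ ≈ 52809696/3610692 = 14.6259

λ ≈ 14.6259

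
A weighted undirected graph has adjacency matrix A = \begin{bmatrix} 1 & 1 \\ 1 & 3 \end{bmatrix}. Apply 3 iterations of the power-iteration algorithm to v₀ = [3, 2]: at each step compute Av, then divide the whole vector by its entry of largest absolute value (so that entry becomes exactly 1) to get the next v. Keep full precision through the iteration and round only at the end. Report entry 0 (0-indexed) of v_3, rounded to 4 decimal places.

0.4182

Av0 = (5.00000, 9.00000); divide by 9.00000 → v1 = (0.55556, 1.00000)
Av1 = (1.55556, 3.55556); divide by 3.55556 → v2 = (0.43750, 1.00000)
Av2 = (1.43750, 3.43750); divide by 3.43750 → v3 = (0.41818, 1.00000)
Requested entry of v3: 46/110 = 0.4182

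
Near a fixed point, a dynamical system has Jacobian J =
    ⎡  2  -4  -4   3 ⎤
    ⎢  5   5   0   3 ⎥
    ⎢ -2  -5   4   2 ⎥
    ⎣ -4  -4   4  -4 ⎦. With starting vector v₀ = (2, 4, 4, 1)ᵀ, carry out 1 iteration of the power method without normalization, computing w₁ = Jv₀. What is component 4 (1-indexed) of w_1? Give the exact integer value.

w1 = Jv₀ = (-25, 33, -6, -12)
The requested component of w1 is -12.

-12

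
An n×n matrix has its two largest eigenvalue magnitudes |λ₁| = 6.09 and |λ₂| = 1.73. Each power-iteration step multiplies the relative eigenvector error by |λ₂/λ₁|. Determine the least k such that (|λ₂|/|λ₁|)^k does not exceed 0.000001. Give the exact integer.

|λ₂/λ₁| = 1.73/6.09 = 0.28407
Need k ≥ ln(0.000001) / ln(0.28407) = -13.8155 / -1.2585 ≈ 10.978
Smallest integer k satisfying the bound: 11

11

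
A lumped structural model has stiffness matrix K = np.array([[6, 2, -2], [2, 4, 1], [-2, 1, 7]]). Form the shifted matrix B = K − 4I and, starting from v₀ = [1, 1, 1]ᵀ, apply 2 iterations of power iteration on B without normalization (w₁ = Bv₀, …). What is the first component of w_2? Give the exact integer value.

6

B = K − 4I has rows (2, 2, -2); (2, 0, 1); (-2, 1, 3)
w1 = Bv₀ = (2·1 + 2·1 + (-2)·1; 2·1 + 0·1 + 1·1; (-2)·1 + 1·1 + 3·1) = (2, 3, 2)
w2 = Bw1 = (2·2 + 2·3 + (-2)·2; 2·2 + 0·3 + 1·2; (-2)·2 + 1·3 + 3·2) = (6, 6, 5)
Requested component of w2: 6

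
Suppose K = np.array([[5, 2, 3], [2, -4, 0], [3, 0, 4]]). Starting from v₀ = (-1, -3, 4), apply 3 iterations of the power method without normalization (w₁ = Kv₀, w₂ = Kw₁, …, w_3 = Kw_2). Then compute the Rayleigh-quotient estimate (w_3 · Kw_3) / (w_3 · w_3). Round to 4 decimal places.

w1 = Kv₀ = (1, 10, 13)
w2 = Kw1 = (64, -38, 55)
w3 = Kw2 = (409, 280, 412)
Kw3 = (3841, -302, 2875)
w3·Kw3 = 409·3841 + 280·(-302) + 412·2875 = 2670909; w3·w3 = 409·409 + 280·280 + 412·412 = 415425
λ ≈ 2670909/415425 = 6.4293

6.4293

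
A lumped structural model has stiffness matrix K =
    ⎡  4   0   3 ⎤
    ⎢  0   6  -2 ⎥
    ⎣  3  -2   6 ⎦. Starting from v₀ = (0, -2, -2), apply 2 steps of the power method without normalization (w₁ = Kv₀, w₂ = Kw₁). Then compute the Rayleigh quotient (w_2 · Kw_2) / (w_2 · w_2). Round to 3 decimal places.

6.582

w1 = Kv₀ = (4·0 + 0·(-2) + 3·(-2); 0·0 + 6·(-2) + (-2)·(-2); 3·0 + (-2)·(-2) + 6·(-2)) = (-6, -8, -8)
w2 = Kw1 = (4·(-6) + 0·(-8) + 3·(-8); 0·(-6) + 6·(-8) + (-2)·(-8); 3·(-6) + (-2)·(-8) + 6·(-8)) = (-48, -32, -50)
Kw2 = (-342, -92, -380)
w2·Kw2 = (-48)·(-342) + (-32)·(-92) + (-50)·(-380) = 38360; w2·w2 = (-48)·(-48) + (-32)·(-32) + (-50)·(-50) = 5828
λ ≈ 38360/5828 = 6.582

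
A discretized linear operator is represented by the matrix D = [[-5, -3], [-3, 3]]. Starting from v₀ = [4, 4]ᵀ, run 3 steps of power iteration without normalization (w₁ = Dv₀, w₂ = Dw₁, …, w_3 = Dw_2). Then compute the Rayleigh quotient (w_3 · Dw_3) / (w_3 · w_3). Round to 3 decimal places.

-5.785

w1 = Dv₀ = ((-5)·4 + (-3)·4; (-3)·4 + 3·4) = (-32, 0)
w2 = Dw1 = ((-5)·(-32) + (-3)·0; (-3)·(-32) + 3·0) = (160, 96)
w3 = Dw2 = (-1088, -192)
Dw3 = (6016, 2688)
w3·Dw3 = (-1088)·6016 + (-192)·2688 = -7061504; w3·w3 = (-1088)·(-1088) + (-192)·(-192) = 1220608
λ ≈ -7061504/1220608 = -5.785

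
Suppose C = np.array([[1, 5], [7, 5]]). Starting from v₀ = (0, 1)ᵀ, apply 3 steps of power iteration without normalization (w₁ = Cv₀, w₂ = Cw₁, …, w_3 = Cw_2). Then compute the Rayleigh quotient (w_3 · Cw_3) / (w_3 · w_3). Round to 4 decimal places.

w1 = Cv₀ = (5, 5)
w2 = Cw1 = (30, 60)
w3 = Cw2 = (330, 510)
Cw3 = (2880, 4860)
w3·Cw3 = 330·2880 + 510·4860 = 3429000; w3·w3 = 330·330 + 510·510 = 369000
λ ≈ 3429000/369000 = 9.2927

9.2927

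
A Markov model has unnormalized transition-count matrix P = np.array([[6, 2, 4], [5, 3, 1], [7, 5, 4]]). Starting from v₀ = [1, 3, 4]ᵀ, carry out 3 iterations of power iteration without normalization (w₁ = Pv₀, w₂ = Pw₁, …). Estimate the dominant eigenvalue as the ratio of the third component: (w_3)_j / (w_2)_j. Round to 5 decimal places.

w1 = Pv₀ = (28, 18, 38)
w2 = Pw1 = (356, 232, 438)
w3 = Pw2 = (4352, 2914, 5404)
Ratio at component: 5404 / 438 = 12.33790

12.33790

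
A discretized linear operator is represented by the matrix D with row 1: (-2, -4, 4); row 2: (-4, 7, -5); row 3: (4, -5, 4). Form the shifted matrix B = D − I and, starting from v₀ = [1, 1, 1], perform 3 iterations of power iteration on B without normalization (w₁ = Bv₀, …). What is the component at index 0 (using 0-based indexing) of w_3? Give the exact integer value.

13

B = D − I has rows (-3, -4, 4); (-4, 6, -5); (4, -5, 3)
w1 = Bv₀ = (-3, -3, 2)
w2 = Bw1 = (29, -16, 9)
w3 = Bw2 = (13, -257, 223)
Requested component of w3: 13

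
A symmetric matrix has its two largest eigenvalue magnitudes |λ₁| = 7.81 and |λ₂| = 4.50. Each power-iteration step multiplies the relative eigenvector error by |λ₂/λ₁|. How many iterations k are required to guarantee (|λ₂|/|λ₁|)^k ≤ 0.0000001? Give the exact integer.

|λ₂/λ₁| = 4.50/7.81 = 0.57618
Need k ≥ ln(0.0000001) / ln(0.57618) = -16.1181 / -0.5513 ≈ 29.235
Smallest integer k satisfying the bound: 30

30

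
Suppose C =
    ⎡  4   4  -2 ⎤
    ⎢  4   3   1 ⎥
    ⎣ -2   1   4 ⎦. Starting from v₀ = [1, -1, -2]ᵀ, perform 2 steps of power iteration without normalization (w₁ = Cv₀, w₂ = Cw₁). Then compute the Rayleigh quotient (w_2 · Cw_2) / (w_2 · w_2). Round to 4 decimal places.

λ ≈ 5.8987

w1 = Cv₀ = (4, -1, -11)
w2 = Cw1 = (34, 2, -53)
Cw2 = (250, 89, -278)
w2·Cw2 = 34·250 + 2·89 + (-53)·(-278) = 23412; w2·w2 = 34·34 + 2·2 + (-53)·(-53) = 3969
λ ≈ 23412/3969 = 5.8987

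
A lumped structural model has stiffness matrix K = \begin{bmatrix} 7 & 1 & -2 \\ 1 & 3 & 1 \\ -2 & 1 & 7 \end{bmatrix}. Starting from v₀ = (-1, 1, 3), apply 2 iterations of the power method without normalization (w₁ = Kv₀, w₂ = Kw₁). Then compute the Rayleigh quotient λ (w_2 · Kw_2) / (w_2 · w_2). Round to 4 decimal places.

8.8133

w1 = Kv₀ = (7·(-1) + 1·1 + (-2)·3; 1·(-1) + 3·1 + 1·3; (-2)·(-1) + 1·1 + 7·3) = (-12, 5, 24)
w2 = Kw1 = (7·(-12) + 1·5 + (-2)·24; 1·(-12) + 3·5 + 1·24; (-2)·(-12) + 1·5 + 7·24) = (-127, 27, 197)
Kw2 = (-1256, 151, 1660)
w2·Kw2 = (-127)·(-1256) + 27·151 + 197·1660 = 490609; w2·w2 = (-127)·(-127) + 27·27 + 197·197 = 55667
λ ≈ 490609/55667 = 8.8133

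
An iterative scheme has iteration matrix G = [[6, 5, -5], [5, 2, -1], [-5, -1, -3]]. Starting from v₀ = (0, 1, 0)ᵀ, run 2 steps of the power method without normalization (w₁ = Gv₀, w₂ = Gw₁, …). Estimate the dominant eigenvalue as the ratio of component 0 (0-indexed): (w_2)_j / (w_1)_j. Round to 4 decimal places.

w1 = Gv₀ = (5, 2, -1)
w2 = Gw1 = (45, 30, -24)
Ratio at component: 45 / 5 = 9.0000

λ ≈ 9.0000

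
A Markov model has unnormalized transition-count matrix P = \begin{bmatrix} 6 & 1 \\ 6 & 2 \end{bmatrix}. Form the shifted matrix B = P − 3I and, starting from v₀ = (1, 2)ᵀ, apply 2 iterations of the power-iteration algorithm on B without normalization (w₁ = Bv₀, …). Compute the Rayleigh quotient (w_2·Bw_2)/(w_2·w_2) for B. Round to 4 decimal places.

3.7271

B = P − 3I has rows (3, 1); (6, -1)
w1 = Bv₀ = (3·1 + 1·2; 6·1 + (-1)·2) = (5, 4)
w2 = Bw1 = (3·5 + 1·4; 6·5 + (-1)·4) = (19, 26)
Bw2 = (83, 88)
w2·Bw2 = 3865; w2·w2 = 1037; μ ≈ 3865/1037 = 3.7271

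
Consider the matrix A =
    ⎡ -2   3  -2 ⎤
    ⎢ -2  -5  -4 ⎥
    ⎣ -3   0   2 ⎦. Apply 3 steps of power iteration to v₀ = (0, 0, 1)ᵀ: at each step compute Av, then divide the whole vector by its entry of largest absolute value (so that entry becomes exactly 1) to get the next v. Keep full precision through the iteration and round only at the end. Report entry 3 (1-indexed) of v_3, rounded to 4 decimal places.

Av0 = (-2.00000, -4.00000, 2.00000); divide by -4.00000 → v1 = (0.50000, 1.00000, -0.50000)
Av1 = (3.00000, -4.00000, -2.50000); divide by -4.00000 → v2 = (-0.75000, 1.00000, 0.62500)
Av2 = (3.25000, -6.00000, 3.50000); divide by -6.00000 → v3 = (-0.54167, 1.00000, -0.58333)
Requested entry of v3: 56/-96 = -0.5833

-0.5833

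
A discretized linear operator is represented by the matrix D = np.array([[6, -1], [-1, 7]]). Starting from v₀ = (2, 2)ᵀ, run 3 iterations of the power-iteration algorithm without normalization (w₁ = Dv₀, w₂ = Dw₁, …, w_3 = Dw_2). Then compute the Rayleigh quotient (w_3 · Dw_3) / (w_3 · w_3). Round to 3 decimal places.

w1 = Dv₀ = (10, 12)
w2 = Dw1 = (48, 74)
w3 = Dw2 = (214, 470)
Dw3 = (814, 3076)
w3·Dw3 = 214·814 + 470·3076 = 1619916; w3·w3 = 214·214 + 470·470 = 266696
λ ≈ 1619916/266696 = 6.074

λ ≈ 6.074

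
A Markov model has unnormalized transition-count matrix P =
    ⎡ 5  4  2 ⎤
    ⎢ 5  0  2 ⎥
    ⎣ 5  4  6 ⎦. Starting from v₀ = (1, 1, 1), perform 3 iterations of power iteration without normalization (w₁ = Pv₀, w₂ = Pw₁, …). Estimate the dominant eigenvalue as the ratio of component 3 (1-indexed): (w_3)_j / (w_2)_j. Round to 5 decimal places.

w1 = Pv₀ = (11, 7, 15)
w2 = Pw1 = (113, 85, 173)
w3 = Pw2 = (1251, 911, 1943)
Ratio at component: 1943 / 173 = 11.23121

λ ≈ 11.23121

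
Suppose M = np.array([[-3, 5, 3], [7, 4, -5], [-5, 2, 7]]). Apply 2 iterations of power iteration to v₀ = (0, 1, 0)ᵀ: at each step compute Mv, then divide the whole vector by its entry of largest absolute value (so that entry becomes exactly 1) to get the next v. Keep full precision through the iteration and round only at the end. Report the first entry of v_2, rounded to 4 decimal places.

Mv0 = (5.00000, 4.00000, 2.00000); divide by 5.00000 → v1 = (1.00000, 0.80000, 0.40000)
Mv1 = (2.20000, 8.20000, -0.60000); divide by 8.20000 → v2 = (0.26829, 1.00000, -0.07317)
Requested entry of v2: 11/41 = 0.2683

0.2683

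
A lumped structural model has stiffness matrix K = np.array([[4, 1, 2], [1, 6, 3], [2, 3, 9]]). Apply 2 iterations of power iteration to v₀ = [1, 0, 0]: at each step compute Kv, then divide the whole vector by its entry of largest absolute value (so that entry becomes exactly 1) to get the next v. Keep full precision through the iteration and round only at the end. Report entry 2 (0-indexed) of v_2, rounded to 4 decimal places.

1.0000

Kv0 = (4.00000, 1.00000, 2.00000); divide by 4.00000 → v1 = (1.00000, 0.25000, 0.50000)
Kv1 = (5.25000, 4.00000, 7.25000); divide by 7.25000 → v2 = (0.72414, 0.55172, 1.00000)
Requested entry of v2: 29/29 = 1.0000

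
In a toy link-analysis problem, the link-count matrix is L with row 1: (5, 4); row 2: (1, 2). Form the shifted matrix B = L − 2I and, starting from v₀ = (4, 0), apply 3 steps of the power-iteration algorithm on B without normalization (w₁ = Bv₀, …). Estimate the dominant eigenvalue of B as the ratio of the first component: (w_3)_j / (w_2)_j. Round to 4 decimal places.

μ ≈ 3.9231

B = L − 2I has rows (3, 4); (1, 0)
w1 = Bv₀ = (3·4 + 4·0; 1·4 + 0·0) = (12, 4)
w2 = Bw1 = (3·12 + 4·4; 1·12 + 0·4) = (52, 12)
w3 = Bw2 = (204, 52)
Ratio: 204/52 = 3.9231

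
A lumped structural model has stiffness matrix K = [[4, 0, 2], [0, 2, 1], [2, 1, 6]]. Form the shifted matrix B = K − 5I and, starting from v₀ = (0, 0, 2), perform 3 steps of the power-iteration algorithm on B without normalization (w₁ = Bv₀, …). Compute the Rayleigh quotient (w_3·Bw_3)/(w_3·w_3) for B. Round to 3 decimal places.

B = K − 5I has rows (-1, 0, 2); (0, -3, 1); (2, 1, 1)
w1 = Bv₀ = (4, 2, 2)
w2 = Bw1 = (0, -4, 12)
w3 = Bw2 = (24, 24, 8)
Bw3 = (-8, -64, 80)
w3·Bw3 = -1088; w3·w3 = 1216; μ ≈ -1088/1216 = -0.895

-0.895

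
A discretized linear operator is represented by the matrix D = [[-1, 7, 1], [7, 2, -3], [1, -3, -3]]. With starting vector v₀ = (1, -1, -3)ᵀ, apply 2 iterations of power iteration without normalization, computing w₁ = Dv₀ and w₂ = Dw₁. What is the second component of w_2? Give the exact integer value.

w1 = Dv₀ = (-11, 14, 13)
w2 = Dw1 = (122, -88, -92)
The requested component of w2 is -88.

-88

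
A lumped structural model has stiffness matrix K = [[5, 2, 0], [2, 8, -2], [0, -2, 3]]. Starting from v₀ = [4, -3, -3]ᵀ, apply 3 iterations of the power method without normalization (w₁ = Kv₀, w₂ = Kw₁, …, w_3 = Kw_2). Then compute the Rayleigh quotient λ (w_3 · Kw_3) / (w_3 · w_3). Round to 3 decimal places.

6.466

w1 = Kv₀ = (5·4 + 2·(-3) + 0·(-3); 2·4 + 8·(-3) + (-2)·(-3); 0·4 + (-2)·(-3) + 3·(-3)) = (14, -10, -3)
w2 = Kw1 = (5·14 + 2·(-10) + 0·(-3); 2·14 + 8·(-10) + (-2)·(-3); 0·14 + (-2)·(-10) + 3·(-3)) = (50, -46, 11)
w3 = Kw2 = (158, -290, 125)
Kw3 = (210, -2254, 955)
w3·Kw3 = 158·210 + (-290)·(-2254) + 125·955 = 806215; w3·w3 = 158·158 + (-290)·(-290) + 125·125 = 124689
λ ≈ 806215/124689 = 6.466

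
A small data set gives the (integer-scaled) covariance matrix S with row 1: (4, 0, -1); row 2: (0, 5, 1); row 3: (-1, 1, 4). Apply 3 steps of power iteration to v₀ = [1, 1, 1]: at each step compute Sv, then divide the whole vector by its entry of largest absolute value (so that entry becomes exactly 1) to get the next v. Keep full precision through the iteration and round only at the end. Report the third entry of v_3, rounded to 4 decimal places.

Sv0 = (3.00000, 6.00000, 4.00000); divide by 6.00000 → v1 = (0.50000, 1.00000, 0.66667)
Sv1 = (1.33333, 5.66667, 3.16667); divide by 5.66667 → v2 = (0.23529, 1.00000, 0.55882)
Sv2 = (0.38235, 5.55882, 3.00000); divide by 5.55882 → v3 = (0.06878, 1.00000, 0.53968)
Requested entry of v3: 102/189 = 0.5397

0.5397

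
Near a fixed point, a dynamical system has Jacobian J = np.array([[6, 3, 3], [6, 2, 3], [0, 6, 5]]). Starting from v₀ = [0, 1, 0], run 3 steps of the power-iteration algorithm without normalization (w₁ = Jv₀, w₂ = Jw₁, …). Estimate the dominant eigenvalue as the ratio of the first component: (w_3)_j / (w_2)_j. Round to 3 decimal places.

λ ≈ 11.857

w1 = Jv₀ = (6·0 + 3·1 + 3·0; 6·0 + 2·1 + 3·0; 0·0 + 6·1 + 5·0) = (3, 2, 6)
w2 = Jw1 = (6·3 + 3·2 + 3·6; 6·3 + 2·2 + 3·6; 0·3 + 6·2 + 5·6) = (42, 40, 42)
w3 = Jw2 = (498, 458, 450)
Ratio at component: 498 / 42 = 11.857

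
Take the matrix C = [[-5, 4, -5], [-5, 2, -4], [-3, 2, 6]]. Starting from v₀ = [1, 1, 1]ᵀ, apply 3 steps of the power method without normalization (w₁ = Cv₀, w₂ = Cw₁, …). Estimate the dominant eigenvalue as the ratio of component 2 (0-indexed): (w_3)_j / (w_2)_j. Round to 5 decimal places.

λ ≈ 7.79412

w1 = Cv₀ = ((-5)·1 + 4·1 + (-5)·1; (-5)·1 + 2·1 + (-4)·1; (-3)·1 + 2·1 + 6·1) = (-6, -7, 5)
w2 = Cw1 = ((-5)·(-6) + 4·(-7) + (-5)·5; (-5)·(-6) + 2·(-7) + (-4)·5; (-3)·(-6) + 2·(-7) + 6·5) = (-23, -4, 34)
w3 = Cw2 = (-71, -29, 265)
Ratio at component: 265 / 34 = 7.79412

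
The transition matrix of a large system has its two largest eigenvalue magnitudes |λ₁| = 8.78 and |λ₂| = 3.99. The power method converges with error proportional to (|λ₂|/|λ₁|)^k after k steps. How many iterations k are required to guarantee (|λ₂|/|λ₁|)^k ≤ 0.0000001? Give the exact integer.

21

|λ₂/λ₁| = 3.99/8.78 = 0.45444
Need k ≥ ln(0.0000001) / ln(0.45444) = -16.1181 / -0.7887 ≈ 20.437
Smallest integer k satisfying the bound: 21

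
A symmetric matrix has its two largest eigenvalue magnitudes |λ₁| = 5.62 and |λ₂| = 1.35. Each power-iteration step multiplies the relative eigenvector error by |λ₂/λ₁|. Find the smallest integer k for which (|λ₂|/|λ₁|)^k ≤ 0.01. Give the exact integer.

|λ₂/λ₁| = 1.35/5.62 = 0.24021
Need k ≥ ln(0.01) / ln(0.24021) = -4.6052 / -1.4262 ≈ 3.229
Smallest integer k satisfying the bound: 4

4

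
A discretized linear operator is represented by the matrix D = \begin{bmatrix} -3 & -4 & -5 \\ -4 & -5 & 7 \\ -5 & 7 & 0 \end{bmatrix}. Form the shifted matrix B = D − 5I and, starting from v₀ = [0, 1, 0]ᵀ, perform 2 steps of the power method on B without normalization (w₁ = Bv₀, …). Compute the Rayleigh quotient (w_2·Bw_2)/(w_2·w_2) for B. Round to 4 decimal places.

B = D − 5I has rows (-8, -4, -5); (-4, -10, 7); (-5, 7, -5)
w1 = Bv₀ = ((-8)·0 + (-4)·1 + (-5)·0; (-4)·0 + (-10)·1 + 7·0; (-5)·0 + 7·1 + (-5)·0) = (-4, -10, 7)
w2 = Bw1 = ((-8)·(-4) + (-4)·(-10) + (-5)·7; (-4)·(-4) + (-10)·(-10) + 7·7; (-5)·(-4) + 7·(-10) + (-5)·7) = (37, 165, -85)
Bw2 = (-531, -2393, 1395)
w2·Bw2 = -533067; w2·w2 = 35819; μ ≈ -533067/35819 = -14.8822

-14.8822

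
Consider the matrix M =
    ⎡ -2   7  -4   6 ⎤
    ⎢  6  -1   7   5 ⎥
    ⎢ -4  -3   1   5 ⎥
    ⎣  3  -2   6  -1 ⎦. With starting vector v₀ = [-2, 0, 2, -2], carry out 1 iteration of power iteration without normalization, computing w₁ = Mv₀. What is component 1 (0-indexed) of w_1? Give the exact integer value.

-8

w1 = Mv₀ = ((-2)·(-2) + 7·0 + (-4)·2 + 6·(-2); 6·(-2) + (-1)·0 + 7·2 + 5·(-2); (-4)·(-2) + (-3)·0 + 1·2 + 5·(-2); 3·(-2) + (-2)·0 + 6·2 + (-1)·(-2)) = (-16, -8, 0, 8)
The requested component of w1 is -8.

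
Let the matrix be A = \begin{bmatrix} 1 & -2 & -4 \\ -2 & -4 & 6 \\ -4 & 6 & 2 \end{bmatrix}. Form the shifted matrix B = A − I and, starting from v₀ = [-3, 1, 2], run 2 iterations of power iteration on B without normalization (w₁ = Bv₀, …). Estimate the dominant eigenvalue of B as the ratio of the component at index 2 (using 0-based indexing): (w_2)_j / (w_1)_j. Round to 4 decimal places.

μ ≈ 6.9000

B = A − I has rows (0, -2, -4); (-2, -5, 6); (-4, 6, 1)
w1 = Bv₀ = (0·(-3) + (-2)·1 + (-4)·2; (-2)·(-3) + (-5)·1 + 6·2; (-4)·(-3) + 6·1 + 1·2) = (-10, 13, 20)
w2 = Bw1 = (0·(-10) + (-2)·13 + (-4)·20; (-2)·(-10) + (-5)·13 + 6·20; (-4)·(-10) + 6·13 + 1·20) = (-106, 75, 138)
Ratio: 138/20 = 6.9000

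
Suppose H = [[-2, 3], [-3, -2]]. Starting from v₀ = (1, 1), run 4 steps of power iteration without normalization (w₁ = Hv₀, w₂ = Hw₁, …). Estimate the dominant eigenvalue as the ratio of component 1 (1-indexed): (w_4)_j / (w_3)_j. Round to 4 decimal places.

w1 = Hv₀ = (1, -5)
w2 = Hw1 = (-17, 7)
w3 = Hw2 = (55, 37)
w4 = Hw3 = (1, -239)
Ratio at component: 1 / 55 = 0.0182

0.0182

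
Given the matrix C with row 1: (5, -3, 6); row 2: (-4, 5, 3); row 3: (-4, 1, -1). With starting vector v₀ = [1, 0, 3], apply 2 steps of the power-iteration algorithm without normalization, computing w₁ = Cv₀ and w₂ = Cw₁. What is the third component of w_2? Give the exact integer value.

-80

w1 = Cv₀ = (5·1 + (-3)·0 + 6·3; (-4)·1 + 5·0 + 3·3; (-4)·1 + 1·0 + (-1)·3) = (23, 5, -7)
w2 = Cw1 = (5·23 + (-3)·5 + 6·(-7); (-4)·23 + 5·5 + 3·(-7); (-4)·23 + 1·5 + (-1)·(-7)) = (58, -88, -80)
The requested component of w2 is -80.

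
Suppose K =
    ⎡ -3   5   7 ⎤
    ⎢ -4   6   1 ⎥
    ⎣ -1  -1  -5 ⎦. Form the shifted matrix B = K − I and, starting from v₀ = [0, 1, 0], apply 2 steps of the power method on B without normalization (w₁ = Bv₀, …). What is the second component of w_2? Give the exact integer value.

4

B = K − I has rows (-4, 5, 7); (-4, 5, 1); (-1, -1, -6)
w1 = Bv₀ = ((-4)·0 + 5·1 + 7·0; (-4)·0 + 5·1 + 1·0; (-1)·0 + (-1)·1 + (-6)·0) = (5, 5, -1)
w2 = Bw1 = ((-4)·5 + 5·5 + 7·(-1); (-4)·5 + 5·5 + 1·(-1); (-1)·5 + (-1)·5 + (-6)·(-1)) = (-2, 4, -4)
Requested component of w2: 4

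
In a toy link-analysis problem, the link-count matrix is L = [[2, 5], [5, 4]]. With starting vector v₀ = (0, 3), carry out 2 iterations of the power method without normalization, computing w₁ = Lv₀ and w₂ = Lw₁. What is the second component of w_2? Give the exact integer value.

w1 = Lv₀ = (15, 12)
w2 = Lw1 = (90, 123)
The requested component of w2 is 123.

123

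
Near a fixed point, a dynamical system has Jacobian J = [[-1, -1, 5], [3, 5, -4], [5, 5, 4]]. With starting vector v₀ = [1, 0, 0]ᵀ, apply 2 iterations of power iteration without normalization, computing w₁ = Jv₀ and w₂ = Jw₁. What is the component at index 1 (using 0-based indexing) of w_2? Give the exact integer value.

w1 = Jv₀ = ((-1)·1 + (-1)·0 + 5·0; 3·1 + 5·0 + (-4)·0; 5·1 + 5·0 + 4·0) = (-1, 3, 5)
w2 = Jw1 = ((-1)·(-1) + (-1)·3 + 5·5; 3·(-1) + 5·3 + (-4)·5; 5·(-1) + 5·3 + 4·5) = (23, -8, 30)
The requested component of w2 is -8.

-8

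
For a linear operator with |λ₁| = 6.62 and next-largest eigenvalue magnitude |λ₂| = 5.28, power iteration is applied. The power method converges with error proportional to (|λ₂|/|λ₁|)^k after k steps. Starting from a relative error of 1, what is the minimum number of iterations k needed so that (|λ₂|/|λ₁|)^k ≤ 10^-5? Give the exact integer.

51

|λ₂/λ₁| = 5.28/6.62 = 0.79758
Need k ≥ ln(10^-5) / ln(0.79758) = -11.5129 / -0.2262 ≈ 50.904
Smallest integer k satisfying the bound: 51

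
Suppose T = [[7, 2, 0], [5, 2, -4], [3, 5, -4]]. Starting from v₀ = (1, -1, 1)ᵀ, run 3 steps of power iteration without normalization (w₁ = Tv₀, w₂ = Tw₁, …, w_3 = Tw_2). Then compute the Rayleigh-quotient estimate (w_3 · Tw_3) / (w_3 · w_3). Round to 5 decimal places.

λ ≈ 6.93961

w1 = Tv₀ = (7·1 + 2·(-1) + 0·1; 5·1 + 2·(-1) + (-4)·1; 3·1 + 5·(-1) + (-4)·1) = (5, -1, -6)
w2 = Tw1 = (7·5 + 2·(-1) + 0·(-6); 5·5 + 2·(-1) + (-4)·(-6); 3·5 + 5·(-1) + (-4)·(-6)) = (33, 47, 34)
w3 = Tw2 = (325, 123, 198)
Tw3 = (2521, 1079, 798)
w3·Tw3 = 325·2521 + 123·1079 + 198·798 = 1110046; w3·w3 = 325·325 + 123·123 + 198·198 = 159958
λ ≈ 1110046/159958 = 6.93961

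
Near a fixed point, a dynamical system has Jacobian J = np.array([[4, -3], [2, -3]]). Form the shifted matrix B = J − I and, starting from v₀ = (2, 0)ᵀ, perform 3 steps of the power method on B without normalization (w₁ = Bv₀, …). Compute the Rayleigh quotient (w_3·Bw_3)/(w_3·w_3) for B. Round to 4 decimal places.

B = J − I has rows (3, -3); (2, -4)
w1 = Bv₀ = (6, 4)
w2 = Bw1 = (6, -4)
w3 = Bw2 = (30, 28)
Bw3 = (6, -52)
w3·Bw3 = -1276; w3·w3 = 1684; μ ≈ -1276/1684 = -0.7577

-0.7577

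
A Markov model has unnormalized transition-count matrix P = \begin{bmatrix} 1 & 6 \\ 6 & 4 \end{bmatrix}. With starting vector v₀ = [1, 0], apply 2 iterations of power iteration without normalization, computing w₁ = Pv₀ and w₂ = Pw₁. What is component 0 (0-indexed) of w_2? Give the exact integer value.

37

w1 = Pv₀ = (1, 6)
w2 = Pw1 = (37, 30)
The requested component of w2 is 37.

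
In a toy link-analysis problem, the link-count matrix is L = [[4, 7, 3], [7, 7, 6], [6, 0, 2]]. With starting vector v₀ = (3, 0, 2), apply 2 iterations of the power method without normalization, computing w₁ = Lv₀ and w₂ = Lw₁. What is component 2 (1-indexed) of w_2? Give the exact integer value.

w1 = Lv₀ = (4·3 + 7·0 + 3·2; 7·3 + 7·0 + 6·2; 6·3 + 0·0 + 2·2) = (18, 33, 22)
w2 = Lw1 = (4·18 + 7·33 + 3·22; 7·18 + 7·33 + 6·22; 6·18 + 0·33 + 2·22) = (369, 489, 152)
The requested component of w2 is 489.

489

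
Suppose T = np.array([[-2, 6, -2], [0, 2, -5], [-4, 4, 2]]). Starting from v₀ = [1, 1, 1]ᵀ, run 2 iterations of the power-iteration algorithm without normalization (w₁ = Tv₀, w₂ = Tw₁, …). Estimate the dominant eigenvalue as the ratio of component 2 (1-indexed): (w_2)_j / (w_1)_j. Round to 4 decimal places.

5.3333

w1 = Tv₀ = ((-2)·1 + 6·1 + (-2)·1; 0·1 + 2·1 + (-5)·1; (-4)·1 + 4·1 + 2·1) = (2, -3, 2)
w2 = Tw1 = ((-2)·2 + 6·(-3) + (-2)·2; 0·2 + 2·(-3) + (-5)·2; (-4)·2 + 4·(-3) + 2·2) = (-26, -16, -16)
Ratio at component: -16 / -3 = 5.3333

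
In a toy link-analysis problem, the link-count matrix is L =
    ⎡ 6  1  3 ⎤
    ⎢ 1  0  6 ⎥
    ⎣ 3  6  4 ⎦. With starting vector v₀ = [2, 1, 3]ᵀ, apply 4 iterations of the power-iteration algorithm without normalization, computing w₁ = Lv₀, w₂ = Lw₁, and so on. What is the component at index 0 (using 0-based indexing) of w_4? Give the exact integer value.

24440

w1 = Lv₀ = (22, 20, 24)
w2 = Lw1 = (224, 166, 282)
w3 = Lw2 = (2356, 1916, 2796)
w4 = Lw3 = (24440, 19132, 29748)
The requested component of w4 is 24440.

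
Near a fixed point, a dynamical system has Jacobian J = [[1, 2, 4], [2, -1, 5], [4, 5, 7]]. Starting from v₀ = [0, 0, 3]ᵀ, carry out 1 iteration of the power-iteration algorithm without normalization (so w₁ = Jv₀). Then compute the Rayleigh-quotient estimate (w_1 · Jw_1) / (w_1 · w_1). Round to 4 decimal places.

λ ≈ 10.9778

w1 = Jv₀ = (1·0 + 2·0 + 4·3; 2·0 + (-1)·0 + 5·3; 4·0 + 5·0 + 7·3) = (12, 15, 21)
Jw1 = (126, 114, 270)
w1·Jw1 = 12·126 + 15·114 + 21·270 = 8892; w1·w1 = 12·12 + 15·15 + 21·21 = 810
λ ≈ 8892/810 = 10.9778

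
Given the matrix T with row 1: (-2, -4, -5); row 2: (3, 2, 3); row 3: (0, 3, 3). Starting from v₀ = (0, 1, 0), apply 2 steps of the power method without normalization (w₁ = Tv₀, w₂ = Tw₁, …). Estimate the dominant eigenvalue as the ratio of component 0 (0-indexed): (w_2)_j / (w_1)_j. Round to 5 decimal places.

λ ≈ 3.75000

w1 = Tv₀ = (-4, 2, 3)
w2 = Tw1 = (-15, 1, 15)
Ratio at component: -15 / -4 = 3.75000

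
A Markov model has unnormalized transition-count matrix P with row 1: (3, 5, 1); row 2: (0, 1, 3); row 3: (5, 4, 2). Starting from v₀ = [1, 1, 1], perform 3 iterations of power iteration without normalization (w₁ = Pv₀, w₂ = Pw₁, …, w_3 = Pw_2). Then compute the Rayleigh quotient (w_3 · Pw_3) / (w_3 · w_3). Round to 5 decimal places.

w1 = Pv₀ = (9, 4, 11)
w2 = Pw1 = (58, 37, 83)
w3 = Pw2 = (442, 286, 604)
Pw3 = (3360, 2098, 4562)
w3·Pw3 = 442·3360 + 286·2098 + 604·4562 = 4840596; w3·w3 = 442·442 + 286·286 + 604·604 = 641976
λ ≈ 4840596/641976 = 7.54015

7.54015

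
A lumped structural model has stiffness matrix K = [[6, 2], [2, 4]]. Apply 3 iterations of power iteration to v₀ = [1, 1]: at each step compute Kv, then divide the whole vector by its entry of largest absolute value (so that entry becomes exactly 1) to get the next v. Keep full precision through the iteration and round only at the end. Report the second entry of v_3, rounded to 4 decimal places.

Kv0 = (8.00000, 6.00000); divide by 8.00000 → v1 = (1.00000, 0.75000)
Kv1 = (7.50000, 5.00000); divide by 7.50000 → v2 = (1.00000, 0.66667)
Kv2 = (7.33333, 4.66667); divide by 7.33333 → v3 = (1.00000, 0.63636)
Requested entry of v3: 280/440 = 0.6364

0.6364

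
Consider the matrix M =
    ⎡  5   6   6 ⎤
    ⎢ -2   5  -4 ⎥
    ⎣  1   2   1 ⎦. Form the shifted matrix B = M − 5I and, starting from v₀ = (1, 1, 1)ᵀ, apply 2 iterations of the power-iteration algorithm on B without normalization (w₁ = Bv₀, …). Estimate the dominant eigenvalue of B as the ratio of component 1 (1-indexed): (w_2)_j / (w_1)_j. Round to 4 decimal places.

B = M − 5I has rows (0, 6, 6); (-2, 0, -4); (1, 2, -4)
w1 = Bv₀ = (12, -6, -1)
w2 = Bw1 = (-42, -20, 4)
Ratio: -42/12 = -3.5000

-3.5000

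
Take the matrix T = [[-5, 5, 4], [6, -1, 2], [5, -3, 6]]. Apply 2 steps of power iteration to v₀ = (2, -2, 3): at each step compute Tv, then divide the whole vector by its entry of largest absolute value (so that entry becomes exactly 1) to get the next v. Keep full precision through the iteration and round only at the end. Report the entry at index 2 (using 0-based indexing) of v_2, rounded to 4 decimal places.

0.3768

Tv0 = (-8.00000, 20.00000, 34.00000); divide by 34.00000 → v1 = (-0.23529, 0.58824, 1.00000)
Tv1 = (8.11765, 0.00000, 3.05882); divide by 8.11765 → v2 = (1.00000, 0.00000, 0.37681)
Requested entry of v2: 104/276 = 0.3768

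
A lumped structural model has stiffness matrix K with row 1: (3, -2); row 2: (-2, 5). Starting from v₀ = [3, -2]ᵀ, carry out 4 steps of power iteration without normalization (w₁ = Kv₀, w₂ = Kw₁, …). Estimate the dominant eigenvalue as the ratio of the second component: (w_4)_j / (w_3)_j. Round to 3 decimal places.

λ ≈ 6.265

w1 = Kv₀ = (13, -16)
w2 = Kw1 = (71, -106)
w3 = Kw2 = (425, -672)
w4 = Kw3 = (2619, -4210)
Ratio at component: -4210 / -672 = 6.265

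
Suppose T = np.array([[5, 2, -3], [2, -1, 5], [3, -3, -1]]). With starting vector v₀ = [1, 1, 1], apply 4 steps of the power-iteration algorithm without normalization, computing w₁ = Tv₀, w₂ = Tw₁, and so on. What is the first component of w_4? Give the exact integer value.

659

w1 = Tv₀ = (5·1 + 2·1 + (-3)·1; 2·1 + (-1)·1 + 5·1; 3·1 + (-3)·1 + (-1)·1) = (4, 6, -1)
w2 = Tw1 = (5·4 + 2·6 + (-3)·(-1); 2·4 + (-1)·6 + 5·(-1); 3·4 + (-3)·6 + (-1)·(-1)) = (35, -3, -5)
w3 = Tw2 = (184, 48, 119)
w4 = Tw3 = (659, 915, 289)
The requested component of w4 is 659.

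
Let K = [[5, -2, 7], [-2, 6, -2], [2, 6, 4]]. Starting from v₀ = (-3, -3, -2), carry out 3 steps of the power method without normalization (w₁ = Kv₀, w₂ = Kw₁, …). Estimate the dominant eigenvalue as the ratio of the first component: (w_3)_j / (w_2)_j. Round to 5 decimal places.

λ ≈ 10.19505

w1 = Kv₀ = (5·(-3) + (-2)·(-3) + 7·(-2); (-2)·(-3) + 6·(-3) + (-2)·(-2); 2·(-3) + 6·(-3) + 4·(-2)) = (-23, -8, -32)
w2 = Kw1 = (5·(-23) + (-2)·(-8) + 7·(-32); (-2)·(-23) + 6·(-8) + (-2)·(-32); 2·(-23) + 6·(-8) + 4·(-32)) = (-323, 62, -222)
w3 = Kw2 = (-3293, 1462, -1162)
Ratio at component: -3293 / -323 = 10.19505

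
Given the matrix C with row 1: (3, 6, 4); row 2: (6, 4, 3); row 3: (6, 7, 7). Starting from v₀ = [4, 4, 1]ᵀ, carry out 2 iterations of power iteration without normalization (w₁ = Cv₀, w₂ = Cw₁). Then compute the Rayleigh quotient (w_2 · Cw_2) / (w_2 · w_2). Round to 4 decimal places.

15.1196

w1 = Cv₀ = (3·4 + 6·4 + 4·1; 6·4 + 4·4 + 3·1; 6·4 + 7·4 + 7·1) = (40, 43, 59)
w2 = Cw1 = (3·40 + 6·43 + 4·59; 6·40 + 4·43 + 3·59; 6·40 + 7·43 + 7·59) = (614, 589, 954)
Cw2 = (9192, 8902, 14485)
w2·Cw2 = 614·9192 + 589·8902 + 954·14485 = 24705856; w2·w2 = 614·614 + 589·589 + 954·954 = 1634033
λ ≈ 24705856/1634033 = 15.1196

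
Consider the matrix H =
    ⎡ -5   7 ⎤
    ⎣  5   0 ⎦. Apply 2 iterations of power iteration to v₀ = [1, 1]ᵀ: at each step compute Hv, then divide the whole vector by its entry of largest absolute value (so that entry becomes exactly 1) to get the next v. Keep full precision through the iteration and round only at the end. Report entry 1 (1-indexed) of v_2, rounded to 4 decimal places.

Hv0 = (2.00000, 5.00000); divide by 5.00000 → v1 = (0.40000, 1.00000)
Hv1 = (5.00000, 2.00000); divide by 5.00000 → v2 = (1.00000, 0.40000)
Requested entry of v2: 25/25 = 1.0000

1.0000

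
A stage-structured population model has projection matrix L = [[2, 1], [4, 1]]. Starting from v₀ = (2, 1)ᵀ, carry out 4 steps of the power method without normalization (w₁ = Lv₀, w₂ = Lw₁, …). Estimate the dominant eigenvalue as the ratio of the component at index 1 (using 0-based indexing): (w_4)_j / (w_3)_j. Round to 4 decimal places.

w1 = Lv₀ = (2·2 + 1·1; 4·2 + 1·1) = (5, 9)
w2 = Lw1 = (2·5 + 1·9; 4·5 + 1·9) = (19, 29)
w3 = Lw2 = (67, 105)
w4 = Lw3 = (239, 373)
Ratio at component: 373 / 105 = 3.5524

λ ≈ 3.5524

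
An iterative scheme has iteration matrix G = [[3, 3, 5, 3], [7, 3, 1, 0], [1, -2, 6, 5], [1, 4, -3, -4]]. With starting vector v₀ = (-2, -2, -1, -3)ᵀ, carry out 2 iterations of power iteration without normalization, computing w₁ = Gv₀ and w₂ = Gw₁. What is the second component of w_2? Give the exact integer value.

w1 = Gv₀ = (-26, -21, -19, 5)
w2 = Gw1 = (-221, -264, -73, -73)
The requested component of w2 is -264.

-264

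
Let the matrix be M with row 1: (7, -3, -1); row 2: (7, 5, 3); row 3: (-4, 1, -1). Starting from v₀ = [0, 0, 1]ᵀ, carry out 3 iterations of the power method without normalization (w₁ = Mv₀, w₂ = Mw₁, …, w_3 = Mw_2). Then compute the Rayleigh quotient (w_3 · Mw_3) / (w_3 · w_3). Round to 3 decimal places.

w1 = Mv₀ = (-1, 3, -1)
w2 = Mw1 = (-15, 5, 8)
w3 = Mw2 = (-128, -56, 57)
Mw3 = (-785, -1005, 399)
w3·Mw3 = (-128)·(-785) + (-56)·(-1005) + 57·399 = 179503; w3·w3 = (-128)·(-128) + (-56)·(-56) + 57·57 = 22769
λ ≈ 179503/22769 = 7.884

7.884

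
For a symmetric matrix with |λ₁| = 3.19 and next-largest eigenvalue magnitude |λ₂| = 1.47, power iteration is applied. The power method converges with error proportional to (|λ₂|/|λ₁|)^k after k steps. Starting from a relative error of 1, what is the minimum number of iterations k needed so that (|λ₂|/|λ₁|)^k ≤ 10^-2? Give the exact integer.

|λ₂/λ₁| = 1.47/3.19 = 0.46082
Need k ≥ ln(10^-2) / ln(0.46082) = -4.6052 / -0.7748 ≈ 5.944
Smallest integer k satisfying the bound: 6

6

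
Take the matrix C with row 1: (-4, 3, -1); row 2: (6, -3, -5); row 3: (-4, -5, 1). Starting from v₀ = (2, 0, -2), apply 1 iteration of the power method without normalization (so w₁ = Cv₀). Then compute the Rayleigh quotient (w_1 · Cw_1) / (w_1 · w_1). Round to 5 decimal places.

λ ≈ -1.26452

w1 = Cv₀ = ((-4)·2 + 3·0 + (-1)·(-2); 6·2 + (-3)·0 + (-5)·(-2); (-4)·2 + (-5)·0 + 1·(-2)) = (-6, 22, -10)
Cw1 = (100, -52, -96)
w1·Cw1 = (-6)·100 + 22·(-52) + (-10)·(-96) = -784; w1·w1 = (-6)·(-6) + 22·22 + (-10)·(-10) = 620
λ ≈ -784/620 = -1.26452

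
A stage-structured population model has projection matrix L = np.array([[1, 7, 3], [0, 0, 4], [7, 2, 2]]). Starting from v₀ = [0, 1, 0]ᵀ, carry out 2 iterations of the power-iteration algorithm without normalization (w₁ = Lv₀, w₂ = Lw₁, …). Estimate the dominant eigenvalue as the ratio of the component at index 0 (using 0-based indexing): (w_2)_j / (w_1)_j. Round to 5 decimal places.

w1 = Lv₀ = (7, 0, 2)
w2 = Lw1 = (13, 8, 53)
Ratio at component: 13 / 7 = 1.85714

1.85714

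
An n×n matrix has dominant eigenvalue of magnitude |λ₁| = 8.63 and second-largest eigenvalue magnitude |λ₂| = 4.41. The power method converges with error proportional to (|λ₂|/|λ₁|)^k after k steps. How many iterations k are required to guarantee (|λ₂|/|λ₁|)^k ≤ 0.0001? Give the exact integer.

|λ₂/λ₁| = 4.41/8.63 = 0.51101
Need k ≥ ln(0.0001) / ln(0.51101) = -9.2103 / -0.6714 ≈ 13.719
Smallest integer k satisfying the bound: 14

14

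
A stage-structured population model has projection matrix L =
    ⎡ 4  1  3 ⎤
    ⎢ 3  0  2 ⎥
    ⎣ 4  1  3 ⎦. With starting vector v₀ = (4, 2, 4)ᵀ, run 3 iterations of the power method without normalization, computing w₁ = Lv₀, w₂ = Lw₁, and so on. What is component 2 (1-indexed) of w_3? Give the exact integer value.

w1 = Lv₀ = (4·4 + 1·2 + 3·4; 3·4 + 0·2 + 2·4; 4·4 + 1·2 + 3·4) = (30, 20, 30)
w2 = Lw1 = (4·30 + 1·20 + 3·30; 3·30 + 0·20 + 2·30; 4·30 + 1·20 + 3·30) = (230, 150, 230)
w3 = Lw2 = (1760, 1150, 1760)
The requested component of w3 is 1150.

1150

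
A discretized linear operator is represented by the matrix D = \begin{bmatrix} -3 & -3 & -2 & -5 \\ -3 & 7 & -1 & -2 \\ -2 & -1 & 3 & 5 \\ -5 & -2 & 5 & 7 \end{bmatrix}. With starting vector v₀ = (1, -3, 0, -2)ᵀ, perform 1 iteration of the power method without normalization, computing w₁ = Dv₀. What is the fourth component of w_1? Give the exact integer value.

-13

w1 = Dv₀ = ((-3)·1 + (-3)·(-3) + (-2)·0 + (-5)·(-2); (-3)·1 + 7·(-3) + (-1)·0 + (-2)·(-2); (-2)·1 + (-1)·(-3) + 3·0 + 5·(-2); (-5)·1 + (-2)·(-3) + 5·0 + 7·(-2)) = (16, -20, -9, -13)
The requested component of w1 is -13.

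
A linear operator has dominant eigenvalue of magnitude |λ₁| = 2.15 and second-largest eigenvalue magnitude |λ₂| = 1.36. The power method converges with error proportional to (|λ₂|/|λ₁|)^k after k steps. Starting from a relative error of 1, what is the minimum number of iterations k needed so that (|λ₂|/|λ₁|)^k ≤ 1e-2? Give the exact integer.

|λ₂/λ₁| = 1.36/2.15 = 0.63256
Need k ≥ ln(1e-2) / ln(0.63256) = -4.6052 / -0.4580 ≈ 10.055
Smallest integer k satisfying the bound: 11

11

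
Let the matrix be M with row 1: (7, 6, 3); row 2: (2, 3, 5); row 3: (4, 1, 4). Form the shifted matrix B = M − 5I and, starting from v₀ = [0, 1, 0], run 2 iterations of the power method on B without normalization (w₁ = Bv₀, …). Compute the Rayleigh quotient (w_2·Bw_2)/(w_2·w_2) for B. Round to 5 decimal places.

2.56566

B = M − 5I has rows (2, 6, 3); (2, -2, 5); (4, 1, -1)
w1 = Bv₀ = (6, -2, 1)
w2 = Bw1 = (3, 21, 21)
Bw2 = (195, 69, 12)
w2·Bw2 = 2286; w2·w2 = 891; μ ≈ 2286/891 = 2.56566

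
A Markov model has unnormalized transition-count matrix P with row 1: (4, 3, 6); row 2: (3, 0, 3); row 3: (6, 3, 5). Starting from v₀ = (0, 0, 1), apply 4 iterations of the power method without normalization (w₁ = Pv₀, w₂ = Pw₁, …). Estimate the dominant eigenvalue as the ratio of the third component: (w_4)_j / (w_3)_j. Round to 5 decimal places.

λ ≈ 12.04111

w1 = Pv₀ = (4·0 + 3·0 + 6·1; 3·0 + 0·0 + 3·1; 6·0 + 3·0 + 5·1) = (6, 3, 5)
w2 = Pw1 = (4·6 + 3·3 + 6·5; 3·6 + 0·3 + 3·5; 6·6 + 3·3 + 5·5) = (63, 33, 70)
w3 = Pw2 = (771, 399, 827)
w4 = Pw3 = (9243, 4794, 9958)
Ratio at component: 9958 / 827 = 12.04111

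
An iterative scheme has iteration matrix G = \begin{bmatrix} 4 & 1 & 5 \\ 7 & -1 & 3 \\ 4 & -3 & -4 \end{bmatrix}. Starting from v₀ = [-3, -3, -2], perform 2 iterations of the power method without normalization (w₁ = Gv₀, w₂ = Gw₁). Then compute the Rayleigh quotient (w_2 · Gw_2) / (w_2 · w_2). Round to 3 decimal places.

w1 = Gv₀ = (4·(-3) + 1·(-3) + 5·(-2); 7·(-3) + (-1)·(-3) + 3·(-2); 4·(-3) + (-3)·(-3) + (-4)·(-2)) = (-25, -24, 5)
w2 = Gw1 = (4·(-25) + 1·(-24) + 5·5; 7·(-25) + (-1)·(-24) + 3·5; 4·(-25) + (-3)·(-24) + (-4)·5) = (-99, -136, -48)
Gw2 = (-772, -701, 204)
w2·Gw2 = (-99)·(-772) + (-136)·(-701) + (-48)·204 = 161972; w2·w2 = (-99)·(-99) + (-136)·(-136) + (-48)·(-48) = 30601
λ ≈ 161972/30601 = 5.293

λ ≈ 5.293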